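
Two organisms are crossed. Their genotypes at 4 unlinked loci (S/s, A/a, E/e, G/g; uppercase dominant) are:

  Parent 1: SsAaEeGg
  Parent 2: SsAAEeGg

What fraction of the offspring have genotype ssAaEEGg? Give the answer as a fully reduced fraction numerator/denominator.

P(ssAaEEGg) = 1/64

SsAaEeGg gametes: SAEG×1, SAEg×1, SAeG×1, SAeg×1, SaEG×1, SaEg×1, SaeG×1, Saeg×1, sAEG×1, sAEg×1, sAeG×1, sAeg×1, saEG×1, saEg×1, saeG×1, saeg×1
SsAAEeGg gametes: SAEG×2, SAEg×2, SAeG×2, SAeg×2, sAEG×2, sAEg×2, sAeG×2, sAeg×2
SsAaEeGg×SsAAEeGg grid (16·16=256): SSAAEEGG=2 SSAAEEGg=4 SSAAEEgg=2 SSAAEeGG=4 SSAAEeGg=8 SSAAEegg=4 SSAAeeGG=2 SSAAeeGg=4 SSAAeegg=2 SSAaEEGG=2 SSAaEEGg=4 SSAaEEgg=2 SSAaEeGG=4 SSAaEeGg=8 SSAaEegg=4 SSAaeeGG=2 SSAaeeGg=4 SSAaeegg=2 SsAAEEGG=4 SsAAEEGg=8 SsAAEEgg=4 SsAAEeGG=8 SsAAEeGg=16 SsAAEegg=8 SsAAeeGG=4 SsAAeeGg=8 SsAAeegg=4 SsAaEEGG=4 SsAaEEGg=8 SsAaEEgg=4 SsAaEeGG=8 SsAaEeGg=16 SsAaEegg=8 SsAaeeGG=4 SsAaeeGg=8 SsAaeegg=4 ssAAEEGG=2 ssAAEEGg=4 ssAAEEgg=2 ssAAEeGG=4 ssAAEeGg=8 ssAAEegg=4 ssAAeeGG=2 ssAAeeGg=4 ssAAeegg=2 ssAaEEGG=2 ssAaEEGg=4 ssAaEEgg=2 ssAaEeGG=4 ssAaEeGg=8 ssAaEegg=4 ssAaeeGG=2 ssAaeeGg=4 ssAaeegg=2
ssAaEEGg hits 4/256; gcd=4; 4÷4/256÷4 = 1/64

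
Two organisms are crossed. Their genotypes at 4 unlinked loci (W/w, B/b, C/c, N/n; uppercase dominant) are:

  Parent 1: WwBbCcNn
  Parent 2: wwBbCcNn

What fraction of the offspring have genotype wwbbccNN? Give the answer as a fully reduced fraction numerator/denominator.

WwBbCcNn gametes: WBCN×1, WBCn×1, WBcN×1, WBcn×1, WbCN×1, WbCn×1, WbcN×1, Wbcn×1, wBCN×1, wBCn×1, wBcN×1, wBcn×1, wbCN×1, wbCn×1, wbcN×1, wbcn×1
wwBbCcNn gametes: wBCN×2, wBCn×2, wBcN×2, wBcn×2, wbCN×2, wbCn×2, wbcN×2, wbcn×2
WwBbCcNn×wwBbCcNn grid (16·16=256): WwBBCCNN=2 WwBBCCNn=4 WwBBCCnn=2 WwBBCcNN=4 WwBBCcNn=8 WwBBCcnn=4 WwBBccNN=2 WwBBccNn=4 WwBBccnn=2 WwBbCCNN=4 WwBbCCNn=8 WwBbCCnn=4 WwBbCcNN=8 WwBbCcNn=16 WwBbCcnn=8 WwBbccNN=4 WwBbccNn=8 WwBbccnn=4 WwbbCCNN=2 WwbbCCNn=4 WwbbCCnn=2 WwbbCcNN=4 WwbbCcNn=8 WwbbCcnn=4 WwbbccNN=2 WwbbccNn=4 Wwbbccnn=2 wwBBCCNN=2 wwBBCCNn=4 wwBBCCnn=2 wwBBCcNN=4 wwBBCcNn=8 wwBBCcnn=4 wwBBccNN=2 wwBBccNn=4 wwBBccnn=2 wwBbCCNN=4 wwBbCCNn=8 wwBbCCnn=4 wwBbCcNN=8 wwBbCcNn=16 wwBbCcnn=8 wwBbccNN=4 wwBbccNn=8 wwBbccnn=4 wwbbCCNN=2 wwbbCCNn=4 wwbbCCnn=2 wwbbCcNN=4 wwbbCcNn=8 wwbbCcnn=4 wwbbccNN=2 wwbbccNn=4 wwbbccnn=2
wwbbccNN hits 2/256; gcd=2; 2÷2/256÷2 = 1/128

P(wwbbccNN) = 1/128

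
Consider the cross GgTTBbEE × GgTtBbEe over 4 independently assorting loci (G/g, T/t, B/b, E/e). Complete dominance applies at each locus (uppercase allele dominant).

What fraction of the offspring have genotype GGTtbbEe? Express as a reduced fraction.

P(GGTtbbEe) = 1/64

GgTTBbEE gametes: GTBE×4, GTbE×4, gTBE×4, gTbE×4
GgTtBbEe gametes: GTBE×1, GTBe×1, GTbE×1, GTbe×1, GtBE×1, GtBe×1, GtbE×1, Gtbe×1, gTBE×1, gTBe×1, gTbE×1, gTbe×1, gtBE×1, gtBe×1, gtbE×1, gtbe×1
GgTTBbEE×GgTtBbEe grid (16·16=256): GGTTBBEE=4 GGTTBBEe=4 GGTTBbEE=8 GGTTBbEe=8 GGTTbbEE=4 GGTTbbEe=4 GGTtBBEE=4 GGTtBBEe=4 GGTtBbEE=8 GGTtBbEe=8 GGTtbbEE=4 GGTtbbEe=4 GgTTBBEE=8 GgTTBBEe=8 GgTTBbEE=16 GgTTBbEe=16 GgTTbbEE=8 GgTTbbEe=8 GgTtBBEE=8 GgTtBBEe=8 GgTtBbEE=16 GgTtBbEe=16 GgTtbbEE=8 GgTtbbEe=8 ggTTBBEE=4 ggTTBBEe=4 ggTTBbEE=8 ggTTBbEe=8 ggTTbbEE=4 ggTTbbEe=4 ggTtBBEE=4 ggTtBBEe=4 ggTtBbEE=8 ggTtBbEe=8 ggTtbbEE=4 ggTtbbEe=4
GGTtbbEe hits 4/256; gcd=4; 4÷4/256÷4 = 1/64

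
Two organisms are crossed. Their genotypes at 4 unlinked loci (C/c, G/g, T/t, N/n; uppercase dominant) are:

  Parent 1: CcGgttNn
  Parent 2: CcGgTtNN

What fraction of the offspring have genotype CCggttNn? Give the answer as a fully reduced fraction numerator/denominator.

P(CCggttNn) = 1/64

CcGgttNn gametes: CGtN×2, CGtn×2, CgtN×2, Cgtn×2, cGtN×2, cGtn×2, cgtN×2, cgtn×2
CcGgTtNN gametes: CGTN×2, CGtN×2, CgTN×2, CgtN×2, cGTN×2, cGtN×2, cgTN×2, cgtN×2
CcGgttNn×CcGgTtNN grid (16·16=256): CCGGTtNN=4 CCGGTtNn=4 CCGGttNN=4 CCGGttNn=4 CCGgTtNN=8 CCGgTtNn=8 CCGgttNN=8 CCGgttNn=8 CCggTtNN=4 CCggTtNn=4 CCggttNN=4 CCggttNn=4 CcGGTtNN=8 CcGGTtNn=8 CcGGttNN=8 CcGGttNn=8 CcGgTtNN=16 CcGgTtNn=16 CcGgttNN=16 CcGgttNn=16 CcggTtNN=8 CcggTtNn=8 CcggttNN=8 CcggttNn=8 ccGGTtNN=4 ccGGTtNn=4 ccGGttNN=4 ccGGttNn=4 ccGgTtNN=8 ccGgTtNn=8 ccGgttNN=8 ccGgttNn=8 ccggTtNN=4 ccggTtNn=4 ccggttNN=4 ccggttNn=4
CCggttNn hits 4/256; gcd=4; 4÷4/256÷4 = 1/64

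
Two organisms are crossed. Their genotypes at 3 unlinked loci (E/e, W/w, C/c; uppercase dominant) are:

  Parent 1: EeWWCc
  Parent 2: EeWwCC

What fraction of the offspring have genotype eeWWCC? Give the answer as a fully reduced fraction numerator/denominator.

EeWWCc gametes: EWC×2, EWc×2, eWC×2, eWc×2
EeWwCC gametes: EWC×2, EwC×2, eWC×2, ewC×2
EeWWCc×EeWwCC grid (8·8=64): EEWWCC=4 EEWWCc=4 EEWwCC=4 EEWwCc=4 EeWWCC=8 EeWWCc=8 EeWwCC=8 EeWwCc=8 eeWWCC=4 eeWWCc=4 eeWwCC=4 eeWwCc=4
eeWWCC hits 4/64; gcd=4; 4÷4/64÷4 = 1/16

P(eeWWCC) = 1/16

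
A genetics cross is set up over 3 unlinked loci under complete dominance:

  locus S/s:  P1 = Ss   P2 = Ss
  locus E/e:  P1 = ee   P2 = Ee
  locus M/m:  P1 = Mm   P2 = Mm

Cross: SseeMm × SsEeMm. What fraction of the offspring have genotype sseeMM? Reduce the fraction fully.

P(sseeMM) = 1/32

SseeMm gametes: SeM×2, Sem×2, seM×2, sem×2
SsEeMm gametes: SEM×1, SEm×1, SeM×1, Sem×1, sEM×1, sEm×1, seM×1, sem×1
SseeMm×SsEeMm grid (8·8=64): SSEeMM=2 SSEeMm=4 SSEemm=2 SSeeMM=2 SSeeMm=4 SSeemm=2 SsEeMM=4 SsEeMm=8 SsEemm=4 SseeMM=4 SseeMm=8 Sseemm=4 ssEeMM=2 ssEeMm=4 ssEemm=2 sseeMM=2 sseeMm=4 sseemm=2
sseeMM hits 2/64; gcd=2; 2÷2/64÷2 = 1/32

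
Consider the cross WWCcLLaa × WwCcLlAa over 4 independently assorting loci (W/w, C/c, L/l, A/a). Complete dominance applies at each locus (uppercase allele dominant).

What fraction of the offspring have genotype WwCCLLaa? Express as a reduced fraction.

P(WwCCLLaa) = 1/32

WWCcLLaa gametes: WCLa×8, WcLa×8
WwCcLlAa gametes: WCLA×1, WCLa×1, WClA×1, WCla×1, WcLA×1, WcLa×1, WclA×1, Wcla×1, wCLA×1, wCLa×1, wClA×1, wCla×1, wcLA×1, wcLa×1, wclA×1, wcla×1
WWCcLLaa×WwCcLlAa grid (16·16=256): WWCCLLAa=8 WWCCLLaa=8 WWCCLlAa=8 WWCCLlaa=8 WWCcLLAa=16 WWCcLLaa=16 WWCcLlAa=16 WWCcLlaa=16 WWccLLAa=8 WWccLLaa=8 WWccLlAa=8 WWccLlaa=8 WwCCLLAa=8 WwCCLLaa=8 WwCCLlAa=8 WwCCLlaa=8 WwCcLLAa=16 WwCcLLaa=16 WwCcLlAa=16 WwCcLlaa=16 WwccLLAa=8 WwccLLaa=8 WwccLlAa=8 WwccLlaa=8
WwCCLLaa hits 8/256; gcd=8; 8÷8/256÷8 = 1/32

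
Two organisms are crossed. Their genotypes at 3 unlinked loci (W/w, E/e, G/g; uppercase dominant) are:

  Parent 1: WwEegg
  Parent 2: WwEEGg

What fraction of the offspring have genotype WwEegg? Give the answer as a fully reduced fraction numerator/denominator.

P(WwEegg) = 1/8

WwEegg gametes: WEg×2, Weg×2, wEg×2, weg×2
WwEEGg gametes: WEG×2, WEg×2, wEG×2, wEg×2
WwEegg×WwEEGg grid (8·8=64): WWEEGg=4 WWEEgg=4 WWEeGg=4 WWEegg=4 WwEEGg=8 WwEEgg=8 WwEeGg=8 WwEegg=8 wwEEGg=4 wwEEgg=4 wwEeGg=4 wwEegg=4
WwEegg hits 8/64; gcd=8; 8÷8/64÷8 = 1/8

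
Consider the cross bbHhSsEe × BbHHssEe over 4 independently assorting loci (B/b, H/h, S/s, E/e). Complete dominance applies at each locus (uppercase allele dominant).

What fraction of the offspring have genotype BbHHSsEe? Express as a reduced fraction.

bbHhSsEe gametes: bHSE×2, bHSe×2, bHsE×2, bHse×2, bhSE×2, bhSe×2, bhsE×2, bhse×2
BbHHssEe gametes: BHsE×4, BHse×4, bHsE×4, bHse×4
bbHhSsEe×BbHHssEe grid (16·16=256): BbHHSsEE=8 BbHHSsEe=16 BbHHSsee=8 BbHHssEE=8 BbHHssEe=16 BbHHssee=8 BbHhSsEE=8 BbHhSsEe=16 BbHhSsee=8 BbHhssEE=8 BbHhssEe=16 BbHhssee=8 bbHHSsEE=8 bbHHSsEe=16 bbHHSsee=8 bbHHssEE=8 bbHHssEe=16 bbHHssee=8 bbHhSsEE=8 bbHhSsEe=16 bbHhSsee=8 bbHhssEE=8 bbHhssEe=16 bbHhssee=8
BbHHSsEe hits 16/256; gcd=16; 16÷16/256÷16 = 1/16

P(BbHHSsEe) = 1/16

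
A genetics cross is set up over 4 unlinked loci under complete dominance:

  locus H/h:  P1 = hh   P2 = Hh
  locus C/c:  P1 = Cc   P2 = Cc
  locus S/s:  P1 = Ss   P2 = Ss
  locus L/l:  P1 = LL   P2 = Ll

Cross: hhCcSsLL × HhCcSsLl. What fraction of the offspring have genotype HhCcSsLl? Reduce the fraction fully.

P(HhCcSsLl) = 1/16

hhCcSsLL gametes: hCSL×4, hCsL×4, hcSL×4, hcsL×4
HhCcSsLl gametes: HCSL×1, HCSl×1, HCsL×1, HCsl×1, HcSL×1, HcSl×1, HcsL×1, Hcsl×1, hCSL×1, hCSl×1, hCsL×1, hCsl×1, hcSL×1, hcSl×1, hcsL×1, hcsl×1
hhCcSsLL×HhCcSsLl grid (16·16=256): HhCCSSLL=4 HhCCSSLl=4 HhCCSsLL=8 HhCCSsLl=8 HhCCssLL=4 HhCCssLl=4 HhCcSSLL=8 HhCcSSLl=8 HhCcSsLL=16 HhCcSsLl=16 HhCcssLL=8 HhCcssLl=8 HhccSSLL=4 HhccSSLl=4 HhccSsLL=8 HhccSsLl=8 HhccssLL=4 HhccssLl=4 hhCCSSLL=4 hhCCSSLl=4 hhCCSsLL=8 hhCCSsLl=8 hhCCssLL=4 hhCCssLl=4 hhCcSSLL=8 hhCcSSLl=8 hhCcSsLL=16 hhCcSsLl=16 hhCcssLL=8 hhCcssLl=8 hhccSSLL=4 hhccSSLl=4 hhccSsLL=8 hhccSsLl=8 hhccssLL=4 hhccssLl=4
HhCcSsLl hits 16/256; gcd=16; 16÷16/256÷16 = 1/16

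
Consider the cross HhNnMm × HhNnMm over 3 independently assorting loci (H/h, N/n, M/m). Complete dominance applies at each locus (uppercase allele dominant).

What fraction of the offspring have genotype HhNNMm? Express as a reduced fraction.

P(HhNNMm) = 1/16

HhNnMm gametes: HNM×1, HNm×1, HnM×1, Hnm×1, hNM×1, hNm×1, hnM×1, hnm×1
HhNnMm gametes: HNM×1, HNm×1, HnM×1, Hnm×1, hNM×1, hNm×1, hnM×1, hnm×1
HhNnMm×HhNnMm grid (8·8=64): HHNNMM=1 HHNNMm=2 HHNNmm=1 HHNnMM=2 HHNnMm=4 HHNnmm=2 HHnnMM=1 HHnnMm=2 HHnnmm=1 HhNNMM=2 HhNNMm=4 HhNNmm=2 HhNnMM=4 HhNnMm=8 HhNnmm=4 HhnnMM=2 HhnnMm=4 Hhnnmm=2 hhNNMM=1 hhNNMm=2 hhNNmm=1 hhNnMM=2 hhNnMm=4 hhNnmm=2 hhnnMM=1 hhnnMm=2 hhnnmm=1
HhNNMm hits 4/64; gcd=4; 4÷4/64÷4 = 1/16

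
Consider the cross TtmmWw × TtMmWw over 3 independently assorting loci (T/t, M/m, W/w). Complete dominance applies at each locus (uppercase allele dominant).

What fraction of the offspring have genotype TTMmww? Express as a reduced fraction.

P(TTMmww) = 1/32

TtmmWw gametes: TmW×2, Tmw×2, tmW×2, tmw×2
TtMmWw gametes: TMW×1, TMw×1, TmW×1, Tmw×1, tMW×1, tMw×1, tmW×1, tmw×1
TtmmWw×TtMmWw grid (8·8=64): TTMmWW=2 TTMmWw=4 TTMmww=2 TTmmWW=2 TTmmWw=4 TTmmww=2 TtMmWW=4 TtMmWw=8 TtMmww=4 TtmmWW=4 TtmmWw=8 Ttmmww=4 ttMmWW=2 ttMmWw=4 ttMmww=2 ttmmWW=2 ttmmWw=4 ttmmww=2
TTMmww hits 2/64; gcd=2; 2÷2/64÷2 = 1/32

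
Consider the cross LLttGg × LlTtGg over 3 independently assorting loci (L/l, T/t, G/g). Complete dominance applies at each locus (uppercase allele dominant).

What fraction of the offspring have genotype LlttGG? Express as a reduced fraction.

LLttGg gametes: LtG×4, Ltg×4
LlTtGg gametes: LTG×1, LTg×1, LtG×1, Ltg×1, lTG×1, lTg×1, ltG×1, ltg×1
LLttGg×LlTtGg grid (8·8=64): LLTtGG=4 LLTtGg=8 LLTtgg=4 LLttGG=4 LLttGg=8 LLttgg=4 LlTtGG=4 LlTtGg=8 LlTtgg=4 LlttGG=4 LlttGg=8 Llttgg=4
LlttGG hits 4/64; gcd=4; 4÷4/64÷4 = 1/16

P(LlttGG) = 1/16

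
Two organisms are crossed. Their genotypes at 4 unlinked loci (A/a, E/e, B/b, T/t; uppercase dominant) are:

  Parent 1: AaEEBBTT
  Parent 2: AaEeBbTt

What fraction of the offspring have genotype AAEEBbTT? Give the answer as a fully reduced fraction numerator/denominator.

P(AAEEBbTT) = 1/32

AaEEBBTT gametes: AEBT×8, aEBT×8
AaEeBbTt gametes: AEBT×1, AEBt×1, AEbT×1, AEbt×1, AeBT×1, AeBt×1, AebT×1, Aebt×1, aEBT×1, aEBt×1, aEbT×1, aEbt×1, aeBT×1, aeBt×1, aebT×1, aebt×1
AaEEBBTT×AaEeBbTt grid (16·16=256): AAEEBBTT=8 AAEEBBTt=8 AAEEBbTT=8 AAEEBbTt=8 AAEeBBTT=8 AAEeBBTt=8 AAEeBbTT=8 AAEeBbTt=8 AaEEBBTT=16 AaEEBBTt=16 AaEEBbTT=16 AaEEBbTt=16 AaEeBBTT=16 AaEeBBTt=16 AaEeBbTT=16 AaEeBbTt=16 aaEEBBTT=8 aaEEBBTt=8 aaEEBbTT=8 aaEEBbTt=8 aaEeBBTT=8 aaEeBBTt=8 aaEeBbTT=8 aaEeBbTt=8
AAEEBbTT hits 8/256; gcd=8; 8÷8/256÷8 = 1/32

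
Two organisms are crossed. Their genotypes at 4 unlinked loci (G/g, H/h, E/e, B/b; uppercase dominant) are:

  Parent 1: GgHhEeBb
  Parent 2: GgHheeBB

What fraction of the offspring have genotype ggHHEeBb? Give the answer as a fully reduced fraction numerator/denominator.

P(ggHHEeBb) = 1/64

GgHhEeBb gametes: GHEB×1, GHEb×1, GHeB×1, GHeb×1, GhEB×1, GhEb×1, GheB×1, Gheb×1, gHEB×1, gHEb×1, gHeB×1, gHeb×1, ghEB×1, ghEb×1, gheB×1, gheb×1
GgHheeBB gametes: GHeB×4, GheB×4, gHeB×4, gheB×4
GgHhEeBb×GgHheeBB grid (16·16=256): GGHHEeBB=4 GGHHEeBb=4 GGHHeeBB=4 GGHHeeBb=4 GGHhEeBB=8 GGHhEeBb=8 GGHheeBB=8 GGHheeBb=8 GGhhEeBB=4 GGhhEeBb=4 GGhheeBB=4 GGhheeBb=4 GgHHEeBB=8 GgHHEeBb=8 GgHHeeBB=8 GgHHeeBb=8 GgHhEeBB=16 GgHhEeBb=16 GgHheeBB=16 GgHheeBb=16 GghhEeBB=8 GghhEeBb=8 GghheeBB=8 GghheeBb=8 ggHHEeBB=4 ggHHEeBb=4 ggHHeeBB=4 ggHHeeBb=4 ggHhEeBB=8 ggHhEeBb=8 ggHheeBB=8 ggHheeBb=8 gghhEeBB=4 gghhEeBb=4 gghheeBB=4 gghheeBb=4
ggHHEeBb hits 4/256; gcd=4; 4÷4/256÷4 = 1/64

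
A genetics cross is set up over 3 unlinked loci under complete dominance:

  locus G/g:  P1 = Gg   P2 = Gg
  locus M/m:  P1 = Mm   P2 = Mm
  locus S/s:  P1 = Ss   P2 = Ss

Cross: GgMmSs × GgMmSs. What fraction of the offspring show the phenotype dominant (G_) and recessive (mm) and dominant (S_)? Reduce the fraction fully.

P(G_ mm S_) = 9/64

GgMmSs gametes: GMS×1, GMs×1, GmS×1, Gms×1, gMS×1, gMs×1, gmS×1, gms×1
GgMmSs gametes: GMS×1, GMs×1, GmS×1, Gms×1, gMS×1, gMs×1, gmS×1, gms×1
GgMmSs×GgMmSs grid (8·8=64): GGMMSS=1 GGMMSs=2 GGMMss=1 GGMmSS=2 GGMmSs=4 GGMmss=2 GGmmSS=1 GGmmSs=2 GGmmss=1 GgMMSS=2 GgMMSs=4 GgMMss=2 GgMmSS=4 GgMmSs=8 GgMmss=4 GgmmSS=2 GgmmSs=4 Ggmmss=2 ggMMSS=1 ggMMSs=2 ggMMss=1 ggMmSS=2 ggMmSs=4 ggMmss=2 ggmmSS=1 ggmmSs=2 ggmmss=1
G_ mm S_ hits 9/64; gcd=1; 9÷1/64÷1 = 9/64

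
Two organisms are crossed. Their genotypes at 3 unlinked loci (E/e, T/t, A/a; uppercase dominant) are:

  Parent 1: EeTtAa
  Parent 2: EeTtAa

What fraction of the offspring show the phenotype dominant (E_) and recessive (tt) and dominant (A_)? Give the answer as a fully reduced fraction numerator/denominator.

P(E_ tt A_) = 9/64

EeTtAa gametes: ETA×1, ETa×1, EtA×1, Eta×1, eTA×1, eTa×1, etA×1, eta×1
EeTtAa gametes: ETA×1, ETa×1, EtA×1, Eta×1, eTA×1, eTa×1, etA×1, eta×1
EeTtAa×EeTtAa grid (8·8=64): EETTAA=1 EETTAa=2 EETTaa=1 EETtAA=2 EETtAa=4 EETtaa=2 EEttAA=1 EEttAa=2 EEttaa=1 EeTTAA=2 EeTTAa=4 EeTTaa=2 EeTtAA=4 EeTtAa=8 EeTtaa=4 EettAA=2 EettAa=4 Eettaa=2 eeTTAA=1 eeTTAa=2 eeTTaa=1 eeTtAA=2 eeTtAa=4 eeTtaa=2 eettAA=1 eettAa=2 eettaa=1
E_ tt A_ hits 9/64; gcd=1; 9÷1/64÷1 = 9/64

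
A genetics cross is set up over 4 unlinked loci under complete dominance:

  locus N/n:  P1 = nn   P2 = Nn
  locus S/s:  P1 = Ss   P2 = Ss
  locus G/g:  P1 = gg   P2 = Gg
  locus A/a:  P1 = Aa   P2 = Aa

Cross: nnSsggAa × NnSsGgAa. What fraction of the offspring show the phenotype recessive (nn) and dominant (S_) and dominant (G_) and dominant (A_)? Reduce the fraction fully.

nnSsggAa gametes: nSgA×4, nSga×4, nsgA×4, nsga×4
NnSsGgAa gametes: NSGA×1, NSGa×1, NSgA×1, NSga×1, NsGA×1, NsGa×1, NsgA×1, Nsga×1, nSGA×1, nSGa×1, nSgA×1, nSga×1, nsGA×1, nsGa×1, nsgA×1, nsga×1
nnSsggAa×NnSsGgAa grid (16·16=256): NnSSGgAA=4 NnSSGgAa=8 NnSSGgaa=4 NnSSggAA=4 NnSSggAa=8 NnSSggaa=4 NnSsGgAA=8 NnSsGgAa=16 NnSsGgaa=8 NnSsggAA=8 NnSsggAa=16 NnSsggaa=8 NnssGgAA=4 NnssGgAa=8 NnssGgaa=4 NnssggAA=4 NnssggAa=8 Nnssggaa=4 nnSSGgAA=4 nnSSGgAa=8 nnSSGgaa=4 nnSSggAA=4 nnSSggAa=8 nnSSggaa=4 nnSsGgAA=8 nnSsGgAa=16 nnSsGgaa=8 nnSsggAA=8 nnSsggAa=16 nnSsggaa=8 nnssGgAA=4 nnssGgAa=8 nnssGgaa=4 nnssggAA=4 nnssggAa=8 nnssggaa=4
nn S_ G_ A_ hits 36/256; gcd=4; 36÷4/256÷4 = 9/64

P(nn S_ G_ A_) = 9/64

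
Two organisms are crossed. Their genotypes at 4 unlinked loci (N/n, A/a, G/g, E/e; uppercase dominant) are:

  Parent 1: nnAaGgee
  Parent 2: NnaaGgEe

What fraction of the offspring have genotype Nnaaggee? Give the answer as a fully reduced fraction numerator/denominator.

nnAaGgee gametes: nAGe×4, nAge×4, naGe×4, nage×4
NnaaGgEe gametes: NaGE×2, NaGe×2, NagE×2, Nage×2, naGE×2, naGe×2, nagE×2, nage×2
nnAaGgee×NnaaGgEe grid (16·16=256): NnAaGGEe=8 NnAaGGee=8 NnAaGgEe=16 NnAaGgee=16 NnAaggEe=8 NnAaggee=8 NnaaGGEe=8 NnaaGGee=8 NnaaGgEe=16 NnaaGgee=16 NnaaggEe=8 Nnaaggee=8 nnAaGGEe=8 nnAaGGee=8 nnAaGgEe=16 nnAaGgee=16 nnAaggEe=8 nnAaggee=8 nnaaGGEe=8 nnaaGGee=8 nnaaGgEe=16 nnaaGgee=16 nnaaggEe=8 nnaaggee=8
Nnaaggee hits 8/256; gcd=8; 8÷8/256÷8 = 1/32

P(Nnaaggee) = 1/32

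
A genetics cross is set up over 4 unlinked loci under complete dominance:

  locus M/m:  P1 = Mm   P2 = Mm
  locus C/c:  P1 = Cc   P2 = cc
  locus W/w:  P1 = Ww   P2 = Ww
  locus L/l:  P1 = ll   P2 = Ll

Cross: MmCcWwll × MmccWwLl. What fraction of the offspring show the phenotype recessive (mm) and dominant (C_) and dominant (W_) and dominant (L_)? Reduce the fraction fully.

P(mm C_ W_ L_) = 3/64

MmCcWwll gametes: MCWl×2, MCwl×2, McWl×2, Mcwl×2, mCWl×2, mCwl×2, mcWl×2, mcwl×2
MmccWwLl gametes: McWL×2, McWl×2, McwL×2, Mcwl×2, mcWL×2, mcWl×2, mcwL×2, mcwl×2
MmCcWwll×MmccWwLl grid (16·16=256): MMCcWWLl=4 MMCcWWll=4 MMCcWwLl=8 MMCcWwll=8 MMCcwwLl=4 MMCcwwll=4 MMccWWLl=4 MMccWWll=4 MMccWwLl=8 MMccWwll=8 MMccwwLl=4 MMccwwll=4 MmCcWWLl=8 MmCcWWll=8 MmCcWwLl=16 MmCcWwll=16 MmCcwwLl=8 MmCcwwll=8 MmccWWLl=8 MmccWWll=8 MmccWwLl=16 MmccWwll=16 MmccwwLl=8 Mmccwwll=8 mmCcWWLl=4 mmCcWWll=4 mmCcWwLl=8 mmCcWwll=8 mmCcwwLl=4 mmCcwwll=4 mmccWWLl=4 mmccWWll=4 mmccWwLl=8 mmccWwll=8 mmccwwLl=4 mmccwwll=4
mm C_ W_ L_ hits 12/256; gcd=4; 12÷4/256÷4 = 3/64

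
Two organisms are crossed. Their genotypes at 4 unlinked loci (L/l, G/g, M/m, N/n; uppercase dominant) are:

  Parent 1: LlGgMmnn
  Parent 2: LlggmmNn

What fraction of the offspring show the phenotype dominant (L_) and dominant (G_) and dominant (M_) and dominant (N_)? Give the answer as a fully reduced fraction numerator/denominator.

P(L_ G_ M_ N_) = 3/32

LlGgMmnn gametes: LGMn×2, LGmn×2, LgMn×2, Lgmn×2, lGMn×2, lGmn×2, lgMn×2, lgmn×2
LlggmmNn gametes: LgmN×4, Lgmn×4, lgmN×4, lgmn×4
LlGgMmnn×LlggmmNn grid (16·16=256): LLGgMmNn=8 LLGgMmnn=8 LLGgmmNn=8 LLGgmmnn=8 LLggMmNn=8 LLggMmnn=8 LLggmmNn=8 LLggmmnn=8 LlGgMmNn=16 LlGgMmnn=16 LlGgmmNn=16 LlGgmmnn=16 LlggMmNn=16 LlggMmnn=16 LlggmmNn=16 Llggmmnn=16 llGgMmNn=8 llGgMmnn=8 llGgmmNn=8 llGgmmnn=8 llggMmNn=8 llggMmnn=8 llggmmNn=8 llggmmnn=8
L_ G_ M_ N_ hits 24/256; gcd=8; 24÷8/256÷8 = 3/32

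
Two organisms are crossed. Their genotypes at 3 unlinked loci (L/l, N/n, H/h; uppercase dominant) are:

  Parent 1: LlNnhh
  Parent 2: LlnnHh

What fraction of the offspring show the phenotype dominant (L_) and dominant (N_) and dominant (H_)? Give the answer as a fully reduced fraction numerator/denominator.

LlNnhh gametes: LNh×2, Lnh×2, lNh×2, lnh×2
LlnnHh gametes: LnH×2, Lnh×2, lnH×2, lnh×2
LlNnhh×LlnnHh grid (8·8=64): LLNnHh=4 LLNnhh=4 LLnnHh=4 LLnnhh=4 LlNnHh=8 LlNnhh=8 LlnnHh=8 Llnnhh=8 llNnHh=4 llNnhh=4 llnnHh=4 llnnhh=4
L_ N_ H_ hits 12/64; gcd=4; 12÷4/64÷4 = 3/16

P(L_ N_ H_) = 3/16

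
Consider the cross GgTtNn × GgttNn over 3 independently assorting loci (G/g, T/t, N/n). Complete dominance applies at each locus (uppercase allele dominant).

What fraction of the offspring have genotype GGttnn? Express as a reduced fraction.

GgTtNn gametes: GTN×1, GTn×1, GtN×1, Gtn×1, gTN×1, gTn×1, gtN×1, gtn×1
GgttNn gametes: GtN×2, Gtn×2, gtN×2, gtn×2
GgTtNn×GgttNn grid (8·8=64): GGTtNN=2 GGTtNn=4 GGTtnn=2 GGttNN=2 GGttNn=4 GGttnn=2 GgTtNN=4 GgTtNn=8 GgTtnn=4 GgttNN=4 GgttNn=8 Ggttnn=4 ggTtNN=2 ggTtNn=4 ggTtnn=2 ggttNN=2 ggttNn=4 ggttnn=2
GGttnn hits 2/64; gcd=2; 2÷2/64÷2 = 1/32

P(GGttnn) = 1/32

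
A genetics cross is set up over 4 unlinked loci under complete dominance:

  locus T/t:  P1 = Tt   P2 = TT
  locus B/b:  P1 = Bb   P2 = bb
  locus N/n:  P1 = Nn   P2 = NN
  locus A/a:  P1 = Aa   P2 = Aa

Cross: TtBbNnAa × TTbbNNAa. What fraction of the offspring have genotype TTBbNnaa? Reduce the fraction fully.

TtBbNnAa gametes: TBNA×1, TBNa×1, TBnA×1, TBna×1, TbNA×1, TbNa×1, TbnA×1, Tbna×1, tBNA×1, tBNa×1, tBnA×1, tBna×1, tbNA×1, tbNa×1, tbnA×1, tbna×1
TTbbNNAa gametes: TbNA×8, TbNa×8
TtBbNnAa×TTbbNNAa grid (16·16=256): TTBbNNAA=8 TTBbNNAa=16 TTBbNNaa=8 TTBbNnAA=8 TTBbNnAa=16 TTBbNnaa=8 TTbbNNAA=8 TTbbNNAa=16 TTbbNNaa=8 TTbbNnAA=8 TTbbNnAa=16 TTbbNnaa=8 TtBbNNAA=8 TtBbNNAa=16 TtBbNNaa=8 TtBbNnAA=8 TtBbNnAa=16 TtBbNnaa=8 TtbbNNAA=8 TtbbNNAa=16 TtbbNNaa=8 TtbbNnAA=8 TtbbNnAa=16 TtbbNnaa=8
TTBbNnaa hits 8/256; gcd=8; 8÷8/256÷8 = 1/32

P(TTBbNnaa) = 1/32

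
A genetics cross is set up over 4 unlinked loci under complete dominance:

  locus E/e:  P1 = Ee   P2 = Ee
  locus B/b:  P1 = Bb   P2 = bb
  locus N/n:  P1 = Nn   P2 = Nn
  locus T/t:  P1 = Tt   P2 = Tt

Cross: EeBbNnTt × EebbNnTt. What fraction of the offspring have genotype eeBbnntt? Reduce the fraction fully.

P(eeBbnntt) = 1/128

EeBbNnTt gametes: EBNT×1, EBNt×1, EBnT×1, EBnt×1, EbNT×1, EbNt×1, EbnT×1, Ebnt×1, eBNT×1, eBNt×1, eBnT×1, eBnt×1, ebNT×1, ebNt×1, ebnT×1, ebnt×1
EebbNnTt gametes: EbNT×2, EbNt×2, EbnT×2, Ebnt×2, ebNT×2, ebNt×2, ebnT×2, ebnt×2
EeBbNnTt×EebbNnTt grid (16·16=256): EEBbNNTT=2 EEBbNNTt=4 EEBbNNtt=2 EEBbNnTT=4 EEBbNnTt=8 EEBbNntt=4 EEBbnnTT=2 EEBbnnTt=4 EEBbnntt=2 EEbbNNTT=2 EEbbNNTt=4 EEbbNNtt=2 EEbbNnTT=4 EEbbNnTt=8 EEbbNntt=4 EEbbnnTT=2 EEbbnnTt=4 EEbbnntt=2 EeBbNNTT=4 EeBbNNTt=8 EeBbNNtt=4 EeBbNnTT=8 EeBbNnTt=16 EeBbNntt=8 EeBbnnTT=4 EeBbnnTt=8 EeBbnntt=4 EebbNNTT=4 EebbNNTt=8 EebbNNtt=4 EebbNnTT=8 EebbNnTt=16 EebbNntt=8 EebbnnTT=4 EebbnnTt=8 Eebbnntt=4 eeBbNNTT=2 eeBbNNTt=4 eeBbNNtt=2 eeBbNnTT=4 eeBbNnTt=8 eeBbNntt=4 eeBbnnTT=2 eeBbnnTt=4 eeBbnntt=2 eebbNNTT=2 eebbNNTt=4 eebbNNtt=2 eebbNnTT=4 eebbNnTt=8 eebbNntt=4 eebbnnTT=2 eebbnnTt=4 eebbnntt=2
eeBbnntt hits 2/256; gcd=2; 2÷2/256÷2 = 1/128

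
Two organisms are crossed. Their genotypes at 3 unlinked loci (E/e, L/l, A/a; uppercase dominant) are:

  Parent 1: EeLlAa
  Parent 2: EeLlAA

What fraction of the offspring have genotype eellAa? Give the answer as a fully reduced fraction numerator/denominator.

P(eellAa) = 1/32

EeLlAa gametes: ELA×1, ELa×1, ElA×1, Ela×1, eLA×1, eLa×1, elA×1, ela×1
EeLlAA gametes: ELA×2, ElA×2, eLA×2, elA×2
EeLlAa×EeLlAA grid (8·8=64): EELLAA=2 EELLAa=2 EELlAA=4 EELlAa=4 EEllAA=2 EEllAa=2 EeLLAA=4 EeLLAa=4 EeLlAA=8 EeLlAa=8 EellAA=4 EellAa=4 eeLLAA=2 eeLLAa=2 eeLlAA=4 eeLlAa=4 eellAA=2 eellAa=2
eellAa hits 2/64; gcd=2; 2÷2/64÷2 = 1/32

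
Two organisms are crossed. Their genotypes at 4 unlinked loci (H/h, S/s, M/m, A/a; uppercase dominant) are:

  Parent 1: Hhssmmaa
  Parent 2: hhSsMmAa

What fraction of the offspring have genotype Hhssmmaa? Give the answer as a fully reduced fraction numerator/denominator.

Hhssmmaa gametes: Hsma×8, hsma×8
hhSsMmAa gametes: hSMA×2, hSMa×2, hSmA×2, hSma×2, hsMA×2, hsMa×2, hsmA×2, hsma×2
Hhssmmaa×hhSsMmAa grid (16·16=256): HhSsMmAa=16 HhSsMmaa=16 HhSsmmAa=16 HhSsmmaa=16 HhssMmAa=16 HhssMmaa=16 HhssmmAa=16 Hhssmmaa=16 hhSsMmAa=16 hhSsMmaa=16 hhSsmmAa=16 hhSsmmaa=16 hhssMmAa=16 hhssMmaa=16 hhssmmAa=16 hhssmmaa=16
Hhssmmaa hits 16/256; gcd=16; 16÷16/256÷16 = 1/16

P(Hhssmmaa) = 1/16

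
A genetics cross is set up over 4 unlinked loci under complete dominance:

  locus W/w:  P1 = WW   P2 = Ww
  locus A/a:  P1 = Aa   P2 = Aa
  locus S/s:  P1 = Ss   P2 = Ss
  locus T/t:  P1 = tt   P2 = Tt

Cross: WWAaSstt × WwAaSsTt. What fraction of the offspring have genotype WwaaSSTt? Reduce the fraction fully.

P(WwaaSSTt) = 1/64

WWAaSstt gametes: WASt×4, WAst×4, WaSt×4, Wast×4
WwAaSsTt gametes: WAST×1, WASt×1, WAsT×1, WAst×1, WaST×1, WaSt×1, WasT×1, Wast×1, wAST×1, wASt×1, wAsT×1, wAst×1, waST×1, waSt×1, wasT×1, wast×1
WWAaSstt×WwAaSsTt grid (16·16=256): WWAASSTt=4 WWAASStt=4 WWAASsTt=8 WWAASstt=8 WWAAssTt=4 WWAAsstt=4 WWAaSSTt=8 WWAaSStt=8 WWAaSsTt=16 WWAaSstt=16 WWAassTt=8 WWAasstt=8 WWaaSSTt=4 WWaaSStt=4 WWaaSsTt=8 WWaaSstt=8 WWaassTt=4 WWaasstt=4 WwAASSTt=4 WwAASStt=4 WwAASsTt=8 WwAASstt=8 WwAAssTt=4 WwAAsstt=4 WwAaSSTt=8 WwAaSStt=8 WwAaSsTt=16 WwAaSstt=16 WwAassTt=8 WwAasstt=8 WwaaSSTt=4 WwaaSStt=4 WwaaSsTt=8 WwaaSstt=8 WwaassTt=4 Wwaasstt=4
WwaaSSTt hits 4/256; gcd=4; 4÷4/256÷4 = 1/64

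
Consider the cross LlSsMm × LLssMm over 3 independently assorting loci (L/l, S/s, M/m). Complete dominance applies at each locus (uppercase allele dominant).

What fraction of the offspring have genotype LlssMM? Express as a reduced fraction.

LlSsMm gametes: LSM×1, LSm×1, LsM×1, Lsm×1, lSM×1, lSm×1, lsM×1, lsm×1
LLssMm gametes: LsM×4, Lsm×4
LlSsMm×LLssMm grid (8·8=64): LLSsMM=4 LLSsMm=8 LLSsmm=4 LLssMM=4 LLssMm=8 LLssmm=4 LlSsMM=4 LlSsMm=8 LlSsmm=4 LlssMM=4 LlssMm=8 Llssmm=4
LlssMM hits 4/64; gcd=4; 4÷4/64÷4 = 1/16

P(LlssMM) = 1/16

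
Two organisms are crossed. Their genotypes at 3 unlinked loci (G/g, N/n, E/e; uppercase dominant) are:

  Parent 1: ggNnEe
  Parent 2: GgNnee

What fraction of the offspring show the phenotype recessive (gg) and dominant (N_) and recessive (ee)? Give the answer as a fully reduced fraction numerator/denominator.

P(gg N_ ee) = 3/16

ggNnEe gametes: gNE×2, gNe×2, gnE×2, gne×2
GgNnee gametes: GNe×2, Gne×2, gNe×2, gne×2
ggNnEe×GgNnee grid (8·8=64): GgNNEe=4 GgNNee=4 GgNnEe=8 GgNnee=8 GgnnEe=4 Ggnnee=4 ggNNEe=4 ggNNee=4 ggNnEe=8 ggNnee=8 ggnnEe=4 ggnnee=4
gg N_ ee hits 12/64; gcd=4; 12÷4/64÷4 = 3/16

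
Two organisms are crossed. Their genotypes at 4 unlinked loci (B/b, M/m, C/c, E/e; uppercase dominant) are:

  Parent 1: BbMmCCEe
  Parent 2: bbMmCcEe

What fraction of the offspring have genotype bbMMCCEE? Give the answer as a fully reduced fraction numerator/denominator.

P(bbMMCCEE) = 1/64

BbMmCCEe gametes: BMCE×2, BMCe×2, BmCE×2, BmCe×2, bMCE×2, bMCe×2, bmCE×2, bmCe×2
bbMmCcEe gametes: bMCE×2, bMCe×2, bMcE×2, bMce×2, bmCE×2, bmCe×2, bmcE×2, bmce×2
BbMmCCEe×bbMmCcEe grid (16·16=256): BbMMCCEE=4 BbMMCCEe=8 BbMMCCee=4 BbMMCcEE=4 BbMMCcEe=8 BbMMCcee=4 BbMmCCEE=8 BbMmCCEe=16 BbMmCCee=8 BbMmCcEE=8 BbMmCcEe=16 BbMmCcee=8 BbmmCCEE=4 BbmmCCEe=8 BbmmCCee=4 BbmmCcEE=4 BbmmCcEe=8 BbmmCcee=4 bbMMCCEE=4 bbMMCCEe=8 bbMMCCee=4 bbMMCcEE=4 bbMMCcEe=8 bbMMCcee=4 bbMmCCEE=8 bbMmCCEe=16 bbMmCCee=8 bbMmCcEE=8 bbMmCcEe=16 bbMmCcee=8 bbmmCCEE=4 bbmmCCEe=8 bbmmCCee=4 bbmmCcEE=4 bbmmCcEe=8 bbmmCcee=4
bbMMCCEE hits 4/256; gcd=4; 4÷4/256÷4 = 1/64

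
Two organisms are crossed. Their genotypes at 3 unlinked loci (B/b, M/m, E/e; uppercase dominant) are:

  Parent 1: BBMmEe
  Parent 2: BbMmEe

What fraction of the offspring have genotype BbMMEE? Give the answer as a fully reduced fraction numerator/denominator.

P(BbMMEE) = 1/32

BBMmEe gametes: BME×2, BMe×2, BmE×2, Bme×2
BbMmEe gametes: BME×1, BMe×1, BmE×1, Bme×1, bME×1, bMe×1, bmE×1, bme×1
BBMmEe×BbMmEe grid (8·8=64): BBMMEE=2 BBMMEe=4 BBMMee=2 BBMmEE=4 BBMmEe=8 BBMmee=4 BBmmEE=2 BBmmEe=4 BBmmee=2 BbMMEE=2 BbMMEe=4 BbMMee=2 BbMmEE=4 BbMmEe=8 BbMmee=4 BbmmEE=2 BbmmEe=4 Bbmmee=2
BbMMEE hits 2/64; gcd=2; 2÷2/64÷2 = 1/32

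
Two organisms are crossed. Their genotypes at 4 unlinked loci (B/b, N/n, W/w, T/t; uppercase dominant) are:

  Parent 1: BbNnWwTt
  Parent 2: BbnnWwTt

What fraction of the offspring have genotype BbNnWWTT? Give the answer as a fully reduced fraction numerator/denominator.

P(BbNnWWTT) = 1/64

BbNnWwTt gametes: BNWT×1, BNWt×1, BNwT×1, BNwt×1, BnWT×1, BnWt×1, BnwT×1, Bnwt×1, bNWT×1, bNWt×1, bNwT×1, bNwt×1, bnWT×1, bnWt×1, bnwT×1, bnwt×1
BbnnWwTt gametes: BnWT×2, BnWt×2, BnwT×2, Bnwt×2, bnWT×2, bnWt×2, bnwT×2, bnwt×2
BbNnWwTt×BbnnWwTt grid (16·16=256): BBNnWWTT=2 BBNnWWTt=4 BBNnWWtt=2 BBNnWwTT=4 BBNnWwTt=8 BBNnWwtt=4 BBNnwwTT=2 BBNnwwTt=4 BBNnwwtt=2 BBnnWWTT=2 BBnnWWTt=4 BBnnWWtt=2 BBnnWwTT=4 BBnnWwTt=8 BBnnWwtt=4 BBnnwwTT=2 BBnnwwTt=4 BBnnwwtt=2 BbNnWWTT=4 BbNnWWTt=8 BbNnWWtt=4 BbNnWwTT=8 BbNnWwTt=16 BbNnWwtt=8 BbNnwwTT=4 BbNnwwTt=8 BbNnwwtt=4 BbnnWWTT=4 BbnnWWTt=8 BbnnWWtt=4 BbnnWwTT=8 BbnnWwTt=16 BbnnWwtt=8 BbnnwwTT=4 BbnnwwTt=8 Bbnnwwtt=4 bbNnWWTT=2 bbNnWWTt=4 bbNnWWtt=2 bbNnWwTT=4 bbNnWwTt=8 bbNnWwtt=4 bbNnwwTT=2 bbNnwwTt=4 bbNnwwtt=2 bbnnWWTT=2 bbnnWWTt=4 bbnnWWtt=2 bbnnWwTT=4 bbnnWwTt=8 bbnnWwtt=4 bbnnwwTT=2 bbnnwwTt=4 bbnnwwtt=2
BbNnWWTT hits 4/256; gcd=4; 4÷4/256÷4 = 1/64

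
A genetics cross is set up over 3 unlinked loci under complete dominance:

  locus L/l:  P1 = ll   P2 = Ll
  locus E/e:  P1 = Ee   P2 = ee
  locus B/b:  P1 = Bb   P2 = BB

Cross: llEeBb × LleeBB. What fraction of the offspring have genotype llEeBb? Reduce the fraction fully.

llEeBb gametes: lEB×2, lEb×2, leB×2, leb×2
LleeBB gametes: LeB×4, leB×4
llEeBb×LleeBB grid (8·8=64): LlEeBB=8 LlEeBb=8 LleeBB=8 LleeBb=8 llEeBB=8 llEeBb=8 lleeBB=8 lleeBb=8
llEeBb hits 8/64; gcd=8; 8÷8/64÷8 = 1/8

P(llEeBb) = 1/8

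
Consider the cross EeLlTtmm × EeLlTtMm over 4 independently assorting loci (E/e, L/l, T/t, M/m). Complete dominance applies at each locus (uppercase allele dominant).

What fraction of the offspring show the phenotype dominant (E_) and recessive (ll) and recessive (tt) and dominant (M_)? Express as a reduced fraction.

EeLlTtmm gametes: ELTm×2, ELtm×2, ElTm×2, Eltm×2, eLTm×2, eLtm×2, elTm×2, eltm×2
EeLlTtMm gametes: ELTM×1, ELTm×1, ELtM×1, ELtm×1, ElTM×1, ElTm×1, EltM×1, Eltm×1, eLTM×1, eLTm×1, eLtM×1, eLtm×1, elTM×1, elTm×1, eltM×1, eltm×1
EeLlTtmm×EeLlTtMm grid (16·16=256): EELLTTMm=2 EELLTTmm=2 EELLTtMm=4 EELLTtmm=4 EELLttMm=2 EELLttmm=2 EELlTTMm=4 EELlTTmm=4 EELlTtMm=8 EELlTtmm=8 EELlttMm=4 EELlttmm=4 EEllTTMm=2 EEllTTmm=2 EEllTtMm=4 EEllTtmm=4 EEllttMm=2 EEllttmm=2 EeLLTTMm=4 EeLLTTmm=4 EeLLTtMm=8 EeLLTtmm=8 EeLLttMm=4 EeLLttmm=4 EeLlTTMm=8 EeLlTTmm=8 EeLlTtMm=16 EeLlTtmm=16 EeLlttMm=8 EeLlttmm=8 EellTTMm=4 EellTTmm=4 EellTtMm=8 EellTtmm=8 EellttMm=4 Eellttmm=4 eeLLTTMm=2 eeLLTTmm=2 eeLLTtMm=4 eeLLTtmm=4 eeLLttMm=2 eeLLttmm=2 eeLlTTMm=4 eeLlTTmm=4 eeLlTtMm=8 eeLlTtmm=8 eeLlttMm=4 eeLlttmm=4 eellTTMm=2 eellTTmm=2 eellTtMm=4 eellTtmm=4 eellttMm=2 eellttmm=2
E_ ll tt M_ hits 6/256; gcd=2; 6÷2/256÷2 = 3/128

P(E_ ll tt M_) = 3/128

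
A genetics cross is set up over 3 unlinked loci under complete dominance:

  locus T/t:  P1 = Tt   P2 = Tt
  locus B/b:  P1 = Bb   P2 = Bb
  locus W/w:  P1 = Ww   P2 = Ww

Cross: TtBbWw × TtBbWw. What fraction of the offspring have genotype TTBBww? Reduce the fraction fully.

P(TTBBww) = 1/64

TtBbWw gametes: TBW×1, TBw×1, TbW×1, Tbw×1, tBW×1, tBw×1, tbW×1, tbw×1
TtBbWw gametes: TBW×1, TBw×1, TbW×1, Tbw×1, tBW×1, tBw×1, tbW×1, tbw×1
TtBbWw×TtBbWw grid (8·8=64): TTBBWW=1 TTBBWw=2 TTBBww=1 TTBbWW=2 TTBbWw=4 TTBbww=2 TTbbWW=1 TTbbWw=2 TTbbww=1 TtBBWW=2 TtBBWw=4 TtBBww=2 TtBbWW=4 TtBbWw=8 TtBbww=4 TtbbWW=2 TtbbWw=4 Ttbbww=2 ttBBWW=1 ttBBWw=2 ttBBww=1 ttBbWW=2 ttBbWw=4 ttBbww=2 ttbbWW=1 ttbbWw=2 ttbbww=1
TTBBww hits 1/64; gcd=1; 1÷1/64÷1 = 1/64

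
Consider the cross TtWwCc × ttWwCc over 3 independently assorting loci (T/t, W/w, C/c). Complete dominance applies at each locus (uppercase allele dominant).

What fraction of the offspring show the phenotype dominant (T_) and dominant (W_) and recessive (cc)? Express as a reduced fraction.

P(T_ W_ cc) = 3/32

TtWwCc gametes: TWC×1, TWc×1, TwC×1, Twc×1, tWC×1, tWc×1, twC×1, twc×1
ttWwCc gametes: tWC×2, tWc×2, twC×2, twc×2
TtWwCc×ttWwCc grid (8·8=64): TtWWCC=2 TtWWCc=4 TtWWcc=2 TtWwCC=4 TtWwCc=8 TtWwcc=4 TtwwCC=2 TtwwCc=4 Ttwwcc=2 ttWWCC=2 ttWWCc=4 ttWWcc=2 ttWwCC=4 ttWwCc=8 ttWwcc=4 ttwwCC=2 ttwwCc=4 ttwwcc=2
T_ W_ cc hits 6/64; gcd=2; 6÷2/64÷2 = 3/32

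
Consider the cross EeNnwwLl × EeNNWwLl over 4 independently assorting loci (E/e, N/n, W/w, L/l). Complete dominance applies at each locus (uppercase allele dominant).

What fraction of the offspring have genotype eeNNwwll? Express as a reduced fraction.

P(eeNNwwll) = 1/64

EeNnwwLl gametes: ENwL×2, ENwl×2, EnwL×2, Enwl×2, eNwL×2, eNwl×2, enwL×2, enwl×2
EeNNWwLl gametes: ENWL×2, ENWl×2, ENwL×2, ENwl×2, eNWL×2, eNWl×2, eNwL×2, eNwl×2
EeNnwwLl×EeNNWwLl grid (16·16=256): EENNWwLL=4 EENNWwLl=8 EENNWwll=4 EENNwwLL=4 EENNwwLl=8 EENNwwll=4 EENnWwLL=4 EENnWwLl=8 EENnWwll=4 EENnwwLL=4 EENnwwLl=8 EENnwwll=4 EeNNWwLL=8 EeNNWwLl=16 EeNNWwll=8 EeNNwwLL=8 EeNNwwLl=16 EeNNwwll=8 EeNnWwLL=8 EeNnWwLl=16 EeNnWwll=8 EeNnwwLL=8 EeNnwwLl=16 EeNnwwll=8 eeNNWwLL=4 eeNNWwLl=8 eeNNWwll=4 eeNNwwLL=4 eeNNwwLl=8 eeNNwwll=4 eeNnWwLL=4 eeNnWwLl=8 eeNnWwll=4 eeNnwwLL=4 eeNnwwLl=8 eeNnwwll=4
eeNNwwll hits 4/256; gcd=4; 4÷4/256÷4 = 1/64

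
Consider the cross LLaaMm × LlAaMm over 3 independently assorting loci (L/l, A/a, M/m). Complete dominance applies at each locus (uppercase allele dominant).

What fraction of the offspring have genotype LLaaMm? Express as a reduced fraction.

P(LLaaMm) = 1/8

LLaaMm gametes: LaM×4, Lam×4
LlAaMm gametes: LAM×1, LAm×1, LaM×1, Lam×1, lAM×1, lAm×1, laM×1, lam×1
LLaaMm×LlAaMm grid (8·8=64): LLAaMM=4 LLAaMm=8 LLAamm=4 LLaaMM=4 LLaaMm=8 LLaamm=4 LlAaMM=4 LlAaMm=8 LlAamm=4 LlaaMM=4 LlaaMm=8 Llaamm=4
LLaaMm hits 8/64; gcd=8; 8÷8/64÷8 = 1/8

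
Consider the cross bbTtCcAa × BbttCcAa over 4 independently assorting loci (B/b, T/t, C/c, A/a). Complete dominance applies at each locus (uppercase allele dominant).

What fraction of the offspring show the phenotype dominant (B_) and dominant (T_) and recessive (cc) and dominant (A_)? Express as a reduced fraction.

P(B_ T_ cc A_) = 3/64

bbTtCcAa gametes: bTCA×2, bTCa×2, bTcA×2, bTca×2, btCA×2, btCa×2, btcA×2, btca×2
BbttCcAa gametes: BtCA×2, BtCa×2, BtcA×2, Btca×2, btCA×2, btCa×2, btcA×2, btca×2
bbTtCcAa×BbttCcAa grid (16·16=256): BbTtCCAA=4 BbTtCCAa=8 BbTtCCaa=4 BbTtCcAA=8 BbTtCcAa=16 BbTtCcaa=8 BbTtccAA=4 BbTtccAa=8 BbTtccaa=4 BbttCCAA=4 BbttCCAa=8 BbttCCaa=4 BbttCcAA=8 BbttCcAa=16 BbttCcaa=8 BbttccAA=4 BbttccAa=8 Bbttccaa=4 bbTtCCAA=4 bbTtCCAa=8 bbTtCCaa=4 bbTtCcAA=8 bbTtCcAa=16 bbTtCcaa=8 bbTtccAA=4 bbTtccAa=8 bbTtccaa=4 bbttCCAA=4 bbttCCAa=8 bbttCCaa=4 bbttCcAA=8 bbttCcAa=16 bbttCcaa=8 bbttccAA=4 bbttccAa=8 bbttccaa=4
B_ T_ cc A_ hits 12/256; gcd=4; 12÷4/256÷4 = 3/64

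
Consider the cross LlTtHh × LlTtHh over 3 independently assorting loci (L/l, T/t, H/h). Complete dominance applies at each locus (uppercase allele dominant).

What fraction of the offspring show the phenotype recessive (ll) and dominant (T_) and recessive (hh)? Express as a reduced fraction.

LlTtHh gametes: LTH×1, LTh×1, LtH×1, Lth×1, lTH×1, lTh×1, ltH×1, lth×1
LlTtHh gametes: LTH×1, LTh×1, LtH×1, Lth×1, lTH×1, lTh×1, ltH×1, lth×1
LlTtHh×LlTtHh grid (8·8=64): LLTTHH=1 LLTTHh=2 LLTThh=1 LLTtHH=2 LLTtHh=4 LLTthh=2 LLttHH=1 LLttHh=2 LLtthh=1 LlTTHH=2 LlTTHh=4 LlTThh=2 LlTtHH=4 LlTtHh=8 LlTthh=4 LlttHH=2 LlttHh=4 Lltthh=2 llTTHH=1 llTTHh=2 llTThh=1 llTtHH=2 llTtHh=4 llTthh=2 llttHH=1 llttHh=2 lltthh=1
ll T_ hh hits 3/64; gcd=1; 3÷1/64÷1 = 3/64

P(ll T_ hh) = 3/64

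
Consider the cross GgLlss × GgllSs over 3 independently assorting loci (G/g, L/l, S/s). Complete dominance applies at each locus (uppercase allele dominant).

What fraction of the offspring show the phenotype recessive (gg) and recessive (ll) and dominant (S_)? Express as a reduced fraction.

P(gg ll S_) = 1/16

GgLlss gametes: GLs×2, Gls×2, gLs×2, gls×2
GgllSs gametes: GlS×2, Gls×2, glS×2, gls×2
GgLlss×GgllSs grid (8·8=64): GGLlSs=4 GGLlss=4 GGllSs=4 GGllss=4 GgLlSs=8 GgLlss=8 GgllSs=8 Ggllss=8 ggLlSs=4 ggLlss=4 ggllSs=4 ggllss=4
gg ll S_ hits 4/64; gcd=4; 4÷4/64÷4 = 1/16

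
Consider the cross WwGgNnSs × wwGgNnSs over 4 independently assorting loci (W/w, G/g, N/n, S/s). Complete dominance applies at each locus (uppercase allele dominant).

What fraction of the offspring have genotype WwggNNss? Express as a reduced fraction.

P(WwggNNss) = 1/128

WwGgNnSs gametes: WGNS×1, WGNs×1, WGnS×1, WGns×1, WgNS×1, WgNs×1, WgnS×1, Wgns×1, wGNS×1, wGNs×1, wGnS×1, wGns×1, wgNS×1, wgNs×1, wgnS×1, wgns×1
wwGgNnSs gametes: wGNS×2, wGNs×2, wGnS×2, wGns×2, wgNS×2, wgNs×2, wgnS×2, wgns×2
WwGgNnSs×wwGgNnSs grid (16·16=256): WwGGNNSS=2 WwGGNNSs=4 WwGGNNss=2 WwGGNnSS=4 WwGGNnSs=8 WwGGNnss=4 WwGGnnSS=2 WwGGnnSs=4 WwGGnnss=2 WwGgNNSS=4 WwGgNNSs=8 WwGgNNss=4 WwGgNnSS=8 WwGgNnSs=16 WwGgNnss=8 WwGgnnSS=4 WwGgnnSs=8 WwGgnnss=4 WwggNNSS=2 WwggNNSs=4 WwggNNss=2 WwggNnSS=4 WwggNnSs=8 WwggNnss=4 WwggnnSS=2 WwggnnSs=4 Wwggnnss=2 wwGGNNSS=2 wwGGNNSs=4 wwGGNNss=2 wwGGNnSS=4 wwGGNnSs=8 wwGGNnss=4 wwGGnnSS=2 wwGGnnSs=4 wwGGnnss=2 wwGgNNSS=4 wwGgNNSs=8 wwGgNNss=4 wwGgNnSS=8 wwGgNnSs=16 wwGgNnss=8 wwGgnnSS=4 wwGgnnSs=8 wwGgnnss=4 wwggNNSS=2 wwggNNSs=4 wwggNNss=2 wwggNnSS=4 wwggNnSs=8 wwggNnss=4 wwggnnSS=2 wwggnnSs=4 wwggnnss=2
WwggNNss hits 2/256; gcd=2; 2÷2/256÷2 = 1/128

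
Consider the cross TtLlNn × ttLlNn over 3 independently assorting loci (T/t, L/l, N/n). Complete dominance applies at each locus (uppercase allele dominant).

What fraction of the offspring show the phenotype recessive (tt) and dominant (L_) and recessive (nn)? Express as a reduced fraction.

P(tt L_ nn) = 3/32

TtLlNn gametes: TLN×1, TLn×1, TlN×1, Tln×1, tLN×1, tLn×1, tlN×1, tln×1
ttLlNn gametes: tLN×2, tLn×2, tlN×2, tln×2
TtLlNn×ttLlNn grid (8·8=64): TtLLNN=2 TtLLNn=4 TtLLnn=2 TtLlNN=4 TtLlNn=8 TtLlnn=4 TtllNN=2 TtllNn=4 Ttllnn=2 ttLLNN=2 ttLLNn=4 ttLLnn=2 ttLlNN=4 ttLlNn=8 ttLlnn=4 ttllNN=2 ttllNn=4 ttllnn=2
tt L_ nn hits 6/64; gcd=2; 6÷2/64÷2 = 3/32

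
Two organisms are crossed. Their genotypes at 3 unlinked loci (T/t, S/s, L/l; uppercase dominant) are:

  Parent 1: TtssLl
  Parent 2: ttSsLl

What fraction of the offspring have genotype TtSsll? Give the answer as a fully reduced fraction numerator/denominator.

TtssLl gametes: TsL×2, Tsl×2, tsL×2, tsl×2
ttSsLl gametes: tSL×2, tSl×2, tsL×2, tsl×2
TtssLl×ttSsLl grid (8·8=64): TtSsLL=4 TtSsLl=8 TtSsll=4 TtssLL=4 TtssLl=8 Ttssll=4 ttSsLL=4 ttSsLl=8 ttSsll=4 ttssLL=4 ttssLl=8 ttssll=4
TtSsll hits 4/64; gcd=4; 4÷4/64÷4 = 1/16

P(TtSsll) = 1/16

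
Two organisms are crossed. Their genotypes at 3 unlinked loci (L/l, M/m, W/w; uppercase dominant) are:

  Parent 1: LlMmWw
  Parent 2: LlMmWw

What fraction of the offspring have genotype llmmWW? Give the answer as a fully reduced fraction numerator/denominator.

P(llmmWW) = 1/64

LlMmWw gametes: LMW×1, LMw×1, LmW×1, Lmw×1, lMW×1, lMw×1, lmW×1, lmw×1
LlMmWw gametes: LMW×1, LMw×1, LmW×1, Lmw×1, lMW×1, lMw×1, lmW×1, lmw×1
LlMmWw×LlMmWw grid (8·8=64): LLMMWW=1 LLMMWw=2 LLMMww=1 LLMmWW=2 LLMmWw=4 LLMmww=2 LLmmWW=1 LLmmWw=2 LLmmww=1 LlMMWW=2 LlMMWw=4 LlMMww=2 LlMmWW=4 LlMmWw=8 LlMmww=4 LlmmWW=2 LlmmWw=4 Llmmww=2 llMMWW=1 llMMWw=2 llMMww=1 llMmWW=2 llMmWw=4 llMmww=2 llmmWW=1 llmmWw=2 llmmww=1
llmmWW hits 1/64; gcd=1; 1÷1/64÷1 = 1/64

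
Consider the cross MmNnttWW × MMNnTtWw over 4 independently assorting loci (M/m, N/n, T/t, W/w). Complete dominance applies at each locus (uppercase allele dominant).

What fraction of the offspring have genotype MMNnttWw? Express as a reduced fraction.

MmNnttWW gametes: MNtW×4, MntW×4, mNtW×4, mntW×4
MMNnTtWw gametes: MNTW×2, MNTw×2, MNtW×2, MNtw×2, MnTW×2, MnTw×2, MntW×2, Mntw×2
MmNnttWW×MMNnTtWw grid (16·16=256): MMNNTtWW=8 MMNNTtWw=8 MMNNttWW=8 MMNNttWw=8 MMNnTtWW=16 MMNnTtWw=16 MMNnttWW=16 MMNnttWw=16 MMnnTtWW=8 MMnnTtWw=8 MMnnttWW=8 MMnnttWw=8 MmNNTtWW=8 MmNNTtWw=8 MmNNttWW=8 MmNNttWw=8 MmNnTtWW=16 MmNnTtWw=16 MmNnttWW=16 MmNnttWw=16 MmnnTtWW=8 MmnnTtWw=8 MmnnttWW=8 MmnnttWw=8
MMNnttWw hits 16/256; gcd=16; 16÷16/256÷16 = 1/16

P(MMNnttWw) = 1/16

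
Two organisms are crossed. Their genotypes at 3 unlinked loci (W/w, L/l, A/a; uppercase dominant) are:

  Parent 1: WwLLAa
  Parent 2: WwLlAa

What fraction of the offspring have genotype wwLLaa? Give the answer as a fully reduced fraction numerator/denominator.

P(wwLLaa) = 1/32

WwLLAa gametes: WLA×2, WLa×2, wLA×2, wLa×2
WwLlAa gametes: WLA×1, WLa×1, WlA×1, Wla×1, wLA×1, wLa×1, wlA×1, wla×1
WwLLAa×WwLlAa grid (8·8=64): WWLLAA=2 WWLLAa=4 WWLLaa=2 WWLlAA=2 WWLlAa=4 WWLlaa=2 WwLLAA=4 WwLLAa=8 WwLLaa=4 WwLlAA=4 WwLlAa=8 WwLlaa=4 wwLLAA=2 wwLLAa=4 wwLLaa=2 wwLlAA=2 wwLlAa=4 wwLlaa=2
wwLLaa hits 2/64; gcd=2; 2÷2/64÷2 = 1/32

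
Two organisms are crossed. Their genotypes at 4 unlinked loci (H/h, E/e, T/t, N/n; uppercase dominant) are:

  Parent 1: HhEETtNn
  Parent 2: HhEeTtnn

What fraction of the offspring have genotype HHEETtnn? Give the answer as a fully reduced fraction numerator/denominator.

HhEETtNn gametes: HETN×2, HETn×2, HEtN×2, HEtn×2, hETN×2, hETn×2, hEtN×2, hEtn×2
HhEeTtnn gametes: HETn×2, HEtn×2, HeTn×2, Hetn×2, hETn×2, hEtn×2, heTn×2, hetn×2
HhEETtNn×HhEeTtnn grid (16·16=256): HHEETTNn=4 HHEETTnn=4 HHEETtNn=8 HHEETtnn=8 HHEEttNn=4 HHEEttnn=4 HHEeTTNn=4 HHEeTTnn=4 HHEeTtNn=8 HHEeTtnn=8 HHEettNn=4 HHEettnn=4 HhEETTNn=8 HhEETTnn=8 HhEETtNn=16 HhEETtnn=16 HhEEttNn=8 HhEEttnn=8 HhEeTTNn=8 HhEeTTnn=8 HhEeTtNn=16 HhEeTtnn=16 HhEettNn=8 HhEettnn=8 hhEETTNn=4 hhEETTnn=4 hhEETtNn=8 hhEETtnn=8 hhEEttNn=4 hhEEttnn=4 hhEeTTNn=4 hhEeTTnn=4 hhEeTtNn=8 hhEeTtnn=8 hhEettNn=4 hhEettnn=4
HHEETtnn hits 8/256; gcd=8; 8÷8/256÷8 = 1/32

P(HHEETtnn) = 1/32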